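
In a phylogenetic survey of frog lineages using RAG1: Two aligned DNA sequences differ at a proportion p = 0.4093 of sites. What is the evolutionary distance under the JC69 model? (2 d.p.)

d = −(3/4) ln(1 − 4p/3) = −0.75 ln(1 − 0.545733) = −0.75 ln(0.454267)
  = −0.75 × (-0.789070) = 0.591803 substitutions/site.

0.59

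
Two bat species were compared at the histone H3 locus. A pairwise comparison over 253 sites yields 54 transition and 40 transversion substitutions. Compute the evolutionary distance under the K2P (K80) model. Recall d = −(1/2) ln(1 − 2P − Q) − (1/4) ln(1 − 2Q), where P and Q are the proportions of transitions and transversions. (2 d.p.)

P = 54/253 ≈ 0.213439 and Q = 40/253 ≈ 0.158103.
Under the Kimura two-parameter model, d = −½ ln(1 − 2P − Q) − ¼ ln(1 − 2Q).
1 − 2P − Q = 0.415019, giving −½ ln(0.415019) = 0.439715.
1 − 2Q = 0.683794, giving −¼ ln(0.683794) = 0.095025.
d = 0.439715 + 0.095025 = 0.534740.

0.53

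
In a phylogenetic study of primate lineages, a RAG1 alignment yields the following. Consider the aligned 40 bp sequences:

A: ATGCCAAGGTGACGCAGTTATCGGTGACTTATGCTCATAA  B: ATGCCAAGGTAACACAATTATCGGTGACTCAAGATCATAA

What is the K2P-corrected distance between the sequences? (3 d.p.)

Of 40 sites, 4 differences are transitions and 2 are transversions, so P = 4/40 = 0.1 and Q = 2/40 = 0.05.
Under the Kimura two-parameter model, d = −½ ln(1 − 2P − Q) − ¼ ln(1 − 2Q).
1 − 2P − Q = 0.75, giving −½ ln(0.75) = 0.143841.
1 − 2Q = 0.9, giving −¼ ln(0.9) = 0.026340.
d = 0.143841 + 0.026340 = 0.170181.

0.170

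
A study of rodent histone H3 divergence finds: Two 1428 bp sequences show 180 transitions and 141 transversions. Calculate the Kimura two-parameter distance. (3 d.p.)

P = 180/1428 ≈ 0.12605 and Q = 141/1428 ≈ 0.098739.
Under the Kimura two-parameter model, d = −½ ln(1 − 2P − Q) − ¼ ln(1 − 2Q).
1 − 2P − Q = 0.649161, giving −½ ln(0.649161) = 0.216037.
1 − 2Q = 0.802522, giving −¼ ln(0.802522) = 0.054999.
d = 0.216037 + 0.054999 = 0.271036.

0.271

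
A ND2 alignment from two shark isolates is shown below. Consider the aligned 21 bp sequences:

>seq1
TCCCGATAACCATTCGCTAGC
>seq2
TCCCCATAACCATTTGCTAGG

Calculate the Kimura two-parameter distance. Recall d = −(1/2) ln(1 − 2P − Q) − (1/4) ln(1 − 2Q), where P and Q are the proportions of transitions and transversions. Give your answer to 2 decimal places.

Of 21 sites, 1 differences are transitions and 2 are transversions, so P = 1/21 ≈ 0.047619 and Q = 2/21 ≈ 0.095238.
Under the Kimura two-parameter model, d = −½ ln(1 − 2P − Q) − ¼ ln(1 − 2Q).
1 − 2P − Q = 0.809524, giving −½ ln(0.809524) = 0.105654.
1 − 2Q = 0.809524, giving −¼ ln(0.809524) = 0.052827.
d = 0.105654 + 0.052827 = 0.158481.

0.16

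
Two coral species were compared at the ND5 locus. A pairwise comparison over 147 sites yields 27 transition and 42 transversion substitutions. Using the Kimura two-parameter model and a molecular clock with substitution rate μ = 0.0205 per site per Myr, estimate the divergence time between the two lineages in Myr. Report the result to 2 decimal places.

18.08

P = 27/147 ≈ 0.183673 and Q = 42/147 ≈ 0.285714.
Under the Kimura two-parameter model, d = −½ ln(1 − 2P − Q) − ¼ ln(1 − 2Q).
1 − 2P − Q = 0.34694, giving −½ ln(0.34694) = 0.529302.
1 − 2Q = 0.428572, giving −¼ ln(0.428572) = 0.211824.
d = 0.529302 + 0.211824 = 0.741126.
Under a molecular clock d = 2μt, so t = d/(2μ) = 0.741126 / (2 × 0.0205) = 18.08 Myr.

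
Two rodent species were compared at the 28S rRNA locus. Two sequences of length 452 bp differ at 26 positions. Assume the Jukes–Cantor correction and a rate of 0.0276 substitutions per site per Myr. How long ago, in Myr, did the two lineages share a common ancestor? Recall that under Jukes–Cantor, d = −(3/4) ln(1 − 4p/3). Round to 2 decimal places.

p = 26/452 ≈ 0.057522.
d = −(3/4) ln(1 − 4p/3) = −0.75 ln(1 − 0.076696) = −0.75 ln(0.923304)
  = −0.75 × (-0.079797) = 0.059848 substitutions/site.
Under a molecular clock d = 2μt, so t = d/(2μ) = 0.059848 / (2 × 0.0276) = 1.08 Myr.

1.08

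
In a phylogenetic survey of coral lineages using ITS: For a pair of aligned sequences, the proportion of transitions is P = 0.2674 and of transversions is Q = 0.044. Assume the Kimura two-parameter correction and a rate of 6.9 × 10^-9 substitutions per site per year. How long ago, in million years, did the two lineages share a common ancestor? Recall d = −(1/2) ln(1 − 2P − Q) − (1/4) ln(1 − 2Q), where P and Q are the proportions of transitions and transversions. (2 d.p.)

33.00

Under the Kimura two-parameter model, d = −½ ln(1 − 2P − Q) − ¼ ln(1 − 2Q).
1 − 2P − Q = 0.4212, giving −½ ln(0.4212) = 0.432324.
1 − 2Q = 0.912, giving −¼ ln(0.912) = 0.023029.
d = 0.432324 + 0.023029 = 0.455353.
Under a molecular clock d = 2μt, so t = d/(2μ) = 0.455353 / (2 × 6.9 × 10^-9) = 33.00 million years.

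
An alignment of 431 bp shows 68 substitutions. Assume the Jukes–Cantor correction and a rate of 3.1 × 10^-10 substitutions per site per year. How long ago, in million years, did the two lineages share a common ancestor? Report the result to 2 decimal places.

285.70

p = 68/431 ≈ 0.157773.
d = −(3/4) ln(1 − 4p/3) = −0.75 ln(1 − 0.210364) = −0.75 ln(0.789636)
  = −0.75 × (-0.236183) = 0.177137 substitutions/site.
Under a molecular clock d = 2μt, so t = d/(2μ) = 0.177137 / (2 × 3.1 × 10^-10) = 285.70 million years.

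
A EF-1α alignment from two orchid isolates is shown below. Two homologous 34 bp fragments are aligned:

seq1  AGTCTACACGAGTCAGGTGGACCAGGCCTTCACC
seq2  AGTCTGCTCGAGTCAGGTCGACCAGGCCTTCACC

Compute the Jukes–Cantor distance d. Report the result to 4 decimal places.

0.0939

The sequences differ at 3 of 34 sites (6, 8, 19), so p = 3/34 ≈ 0.088235.
d = −(3/4) ln(1 − 4p/3) = −0.75 ln(1 − 0.117647) = −0.75 ln(0.882353)
  = −0.75 × (-0.125163) = 0.093872 substitutions/site.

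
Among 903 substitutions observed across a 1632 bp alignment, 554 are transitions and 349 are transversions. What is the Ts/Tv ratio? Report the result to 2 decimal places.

1.59

R = 554/349 = 1.587392… ≈ 1.59 (to 2 d.p.).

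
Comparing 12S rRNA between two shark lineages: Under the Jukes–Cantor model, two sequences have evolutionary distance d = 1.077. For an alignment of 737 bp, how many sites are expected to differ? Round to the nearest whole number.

Invert JC69: p = (3/4)(1 − e^(−4d/3)) = 0.75 × (1 − e^(-1.436)) = 0.75 × (1 − 0.237877) = 0.571592.
Expected differing sites = pL ≈ 0.571592 × 737 = 421.263304 ≈ 421.

421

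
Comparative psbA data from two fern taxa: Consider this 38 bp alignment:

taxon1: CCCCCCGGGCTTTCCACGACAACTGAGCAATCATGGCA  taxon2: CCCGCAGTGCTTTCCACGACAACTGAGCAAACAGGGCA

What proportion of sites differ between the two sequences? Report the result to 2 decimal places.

The sequences differ at 5 of 38 positions (sites 4, 6, 8, 31, 34).
p = 5/38 = 0.131578… ≈ 0.13 (to 2 d.p.).

0.13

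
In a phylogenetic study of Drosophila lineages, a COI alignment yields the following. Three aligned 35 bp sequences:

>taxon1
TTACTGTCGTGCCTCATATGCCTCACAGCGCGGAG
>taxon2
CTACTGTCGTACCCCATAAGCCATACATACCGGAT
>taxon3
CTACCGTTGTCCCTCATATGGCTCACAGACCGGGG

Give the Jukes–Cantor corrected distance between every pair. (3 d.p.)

taxon1–taxon2: 10/35 sites differ → p ≈ 0.285714, d = −0.75 ln(1 − 0.380952) = 0.359679 ≈ 0.360.
taxon1–taxon3: 8/35 sites differ → p ≈ 0.228571, d = −0.75 ln(1 − 0.304761) = 0.272625 ≈ 0.273.
taxon2–taxon3: 11/35 sites differ → p ≈ 0.314286, d = −0.75 ln(1 − 0.419048) = 0.407315 ≈ 0.407.

d(taxon1,taxon2) = 0.360, d(taxon1,taxon3) = 0.273, d(taxon2,taxon3) = 0.407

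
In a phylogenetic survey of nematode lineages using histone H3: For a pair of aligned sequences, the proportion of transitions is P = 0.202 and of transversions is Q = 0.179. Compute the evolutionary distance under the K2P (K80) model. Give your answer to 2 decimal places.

0.55

Under the Kimura two-parameter model, d = −½ ln(1 − 2P − Q) − ¼ ln(1 − 2Q).
1 − 2P − Q = 0.417, giving −½ ln(0.417) = 0.437335.
1 − 2Q = 0.642, giving −¼ ln(0.642) = 0.110792.
d = 0.437335 + 0.110792 = 0.548127.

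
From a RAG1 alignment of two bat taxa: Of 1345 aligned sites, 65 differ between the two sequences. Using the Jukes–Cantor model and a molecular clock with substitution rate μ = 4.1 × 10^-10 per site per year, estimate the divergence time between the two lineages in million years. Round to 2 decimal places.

60.92

p = 65/1345 ≈ 0.048327.
d = −(3/4) ln(1 − 4p/3) = −0.75 ln(1 − 0.064436) = −0.75 ln(0.935564)
  = −0.75 × (-0.066606) = 0.049955 substitutions/site.
Under a molecular clock d = 2μt, so t = d/(2μ) = 0.049955 / (2 × 4.1 × 10^-10) = 60.92 million years.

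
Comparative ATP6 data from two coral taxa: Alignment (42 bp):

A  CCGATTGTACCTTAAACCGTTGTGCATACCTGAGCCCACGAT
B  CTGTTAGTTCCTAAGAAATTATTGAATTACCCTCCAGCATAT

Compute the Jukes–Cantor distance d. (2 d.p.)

0.98

The sequences differ at 23 of 42 sites, so p = 23/42 ≈ 0.547619.
d = −(3/4) ln(1 − 4p/3) = −0.75 ln(1 − 0.730159) = −0.75 ln(0.269841)
  = −0.75 × (-1.309922) = 0.982442 substitutions/site.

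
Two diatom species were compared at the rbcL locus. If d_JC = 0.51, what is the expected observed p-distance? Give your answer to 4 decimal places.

0.3700

p = (3/4)(1 − e^(−4d/3)) = 0.75 × (1 − e^(-0.68)) = 0.75 × (1 − 0.506617) = 0.370037.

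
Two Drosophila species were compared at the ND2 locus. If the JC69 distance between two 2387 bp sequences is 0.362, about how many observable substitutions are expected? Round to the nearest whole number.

685

Invert JC69: p = (3/4)(1 − e^(−4d/3)) = 0.75 × (1 − e^(-0.482667)) = 0.75 × (1 − 0.617135) = 0.287149.
Expected differing sites = pL ≈ 0.287149 × 2387 = 685.424663 ≈ 685.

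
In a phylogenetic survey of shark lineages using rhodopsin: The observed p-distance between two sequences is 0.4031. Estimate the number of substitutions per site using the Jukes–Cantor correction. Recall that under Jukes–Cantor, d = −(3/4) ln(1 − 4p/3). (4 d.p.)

0.5783

d = −(3/4) ln(1 − 4p/3) = −0.75 ln(1 − 0.537467) = −0.75 ln(0.462533)
  = −0.75 × (-0.771037) = 0.578278 substitutions/site.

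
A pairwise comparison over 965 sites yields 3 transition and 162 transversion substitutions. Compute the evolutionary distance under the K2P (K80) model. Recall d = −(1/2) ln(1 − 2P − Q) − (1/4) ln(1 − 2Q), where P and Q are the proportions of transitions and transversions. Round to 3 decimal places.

0.198

P = 3/965 ≈ 0.003109 and Q = 162/965 ≈ 0.167876.
Under the Kimura two-parameter model, d = −½ ln(1 − 2P − Q) − ¼ ln(1 − 2Q).
1 − 2P − Q = 0.825906, giving −½ ln(0.825906) = 0.095637.
1 − 2Q = 0.664248, giving −¼ ln(0.664248) = 0.102275.
d = 0.095637 + 0.102275 = 0.197912.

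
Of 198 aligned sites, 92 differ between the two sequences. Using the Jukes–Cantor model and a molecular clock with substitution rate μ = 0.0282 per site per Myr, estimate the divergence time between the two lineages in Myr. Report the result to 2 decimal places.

p = 92/198 ≈ 0.464646.
d = −(3/4) ln(1 − 4p/3) = −0.75 ln(1 − 0.619528) = −0.75 ln(0.380472)
  = −0.75 × (-0.966343) = 0.724757 substitutions/site.
Under a molecular clock d = 2μt, so t = d/(2μ) = 0.724757 / (2 × 0.0282) = 12.85 Myr.

12.85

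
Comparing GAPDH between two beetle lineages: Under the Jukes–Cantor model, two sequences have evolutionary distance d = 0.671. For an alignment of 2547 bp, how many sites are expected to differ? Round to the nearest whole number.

Invert JC69: p = (3/4)(1 − e^(−4d/3)) = 0.75 × (1 − e^(-0.894667)) = 0.75 × (1 − 0.408744) = 0.443442.
Expected differing sites = pL ≈ 0.443442 × 2547 = 1129.446774 ≈ 1129.

1129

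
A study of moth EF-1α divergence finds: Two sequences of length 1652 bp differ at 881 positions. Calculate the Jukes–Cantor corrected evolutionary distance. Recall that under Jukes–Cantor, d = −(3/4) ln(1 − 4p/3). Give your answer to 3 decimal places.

0.931

p = 881/1652 ≈ 0.533293.
d = −(3/4) ln(1 − 4p/3) = −0.75 ln(1 − 0.711057) = −0.75 ln(0.288943)
  = −0.75 × (-1.241526) = 0.931145 substitutions/site.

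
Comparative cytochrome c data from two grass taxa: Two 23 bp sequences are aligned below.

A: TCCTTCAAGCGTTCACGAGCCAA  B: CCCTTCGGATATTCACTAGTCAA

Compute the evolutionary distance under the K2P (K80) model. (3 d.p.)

Of 23 sites, 7 differences are transitions and 1 are transversions, so P = 7/23 ≈ 0.304348 and Q = 1/23 ≈ 0.043478.
Under the Kimura two-parameter model, d = −½ ln(1 − 2P − Q) − ¼ ln(1 − 2Q).
1 − 2P − Q = 0.347826, giving −½ ln(0.347826) = 0.528026.
1 − 2Q = 0.913044, giving −¼ ln(0.913044) = 0.022743.
d = 0.528026 + 0.022743 = 0.550769.

0.551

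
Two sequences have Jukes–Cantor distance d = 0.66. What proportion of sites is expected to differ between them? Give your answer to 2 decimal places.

0.44

p = (3/4)(1 − e^(−4d/3)) = 0.75 × (1 − e^(-0.88)) = 0.75 × (1 − 0.414783) = 0.438913.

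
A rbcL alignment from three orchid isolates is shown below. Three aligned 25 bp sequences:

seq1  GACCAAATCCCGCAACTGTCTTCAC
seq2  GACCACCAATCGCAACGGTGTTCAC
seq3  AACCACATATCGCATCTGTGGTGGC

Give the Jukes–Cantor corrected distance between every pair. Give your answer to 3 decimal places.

seq1–seq2: 7/25 sites differ → p = 0.28, d = −0.75 ln(1 − 0.373333) = 0.350505 ≈ 0.351.
seq1–seq3: 9/25 sites differ → p = 0.36, d = −0.75 ln(1 − 0.48) = 0.490445 ≈ 0.490.
seq2–seq3: 8/25 sites differ → p = 0.32, d = −0.75 ln(1 − 0.426667) = 0.417216 ≈ 0.417.

d(seq1,seq2) = 0.351, d(seq1,seq3) = 0.490, d(seq2,seq3) = 0.417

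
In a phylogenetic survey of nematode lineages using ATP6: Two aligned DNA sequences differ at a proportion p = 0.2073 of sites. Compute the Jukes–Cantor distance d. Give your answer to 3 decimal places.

d = −(3/4) ln(1 − 4p/3) = −0.75 ln(1 − 0.2764) = −0.75 ln(0.7236)
  = −0.75 × (-0.323517) = 0.242638 substitutions/site.

0.243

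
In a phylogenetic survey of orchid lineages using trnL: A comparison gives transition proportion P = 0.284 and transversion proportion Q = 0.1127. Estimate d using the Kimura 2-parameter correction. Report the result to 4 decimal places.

0.6347

Under the Kimura two-parameter model, d = −½ ln(1 − 2P − Q) − ¼ ln(1 − 2Q).
1 − 2P − Q = 0.3193, giving −½ ln(0.3193) = 0.570812.
1 − 2Q = 0.7746, giving −¼ ln(0.7746) = 0.063852.
d = 0.570812 + 0.063852 = 0.634664.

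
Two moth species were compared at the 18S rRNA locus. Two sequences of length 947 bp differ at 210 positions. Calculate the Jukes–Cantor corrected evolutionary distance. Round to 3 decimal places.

0.263

p = 210/947 ≈ 0.221753.
d = −(3/4) ln(1 − 4p/3) = −0.75 ln(1 − 0.295671) = −0.75 ln(0.704329)
  = −0.75 × (-0.350510) = 0.262883 substitutions/site.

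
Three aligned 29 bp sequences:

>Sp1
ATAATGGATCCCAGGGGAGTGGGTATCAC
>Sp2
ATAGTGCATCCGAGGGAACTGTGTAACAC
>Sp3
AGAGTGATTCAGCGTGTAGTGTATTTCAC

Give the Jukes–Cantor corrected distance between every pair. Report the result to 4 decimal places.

d(Sp1,Sp2) = 0.2913, d(Sp1,Sp3) = 0.6018, d(Sp2,Sp3) = 0.5285

Sp1–Sp2: 7/29 sites differ → p ≈ 0.241379, d = −0.75 ln(1 − 0.321839) = 0.291278 ≈ 0.2913.
Sp1–Sp3: 12/29 sites differ → p ≈ 0.413793, d = −0.75 ln(1 − 0.551724) = 0.601760 ≈ 0.6018.
Sp2–Sp3: 11/29 sites differ → p ≈ 0.37931, d = −0.75 ln(1 − 0.505747) = 0.528531 ≈ 0.5285.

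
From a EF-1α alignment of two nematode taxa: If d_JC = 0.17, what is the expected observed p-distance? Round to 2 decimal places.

0.15

p = (3/4)(1 − e^(−4d/3)) = 0.75 × (1 − e^(-0.226667)) = 0.75 × (1 − 0.797186) = 0.152111.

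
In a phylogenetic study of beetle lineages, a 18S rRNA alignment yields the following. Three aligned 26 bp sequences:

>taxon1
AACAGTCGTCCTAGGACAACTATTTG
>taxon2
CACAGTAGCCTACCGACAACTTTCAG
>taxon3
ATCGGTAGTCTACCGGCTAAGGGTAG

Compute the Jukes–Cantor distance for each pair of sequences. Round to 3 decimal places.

taxon1–taxon2: 10/26 sites differ → p ≈ 0.384615, d = −0.75 ln(1 − 0.51282) = 0.539341 ≈ 0.539.
taxon1–taxon3: 14/26 sites differ → p ≈ 0.538462, d = −0.75 ln(1 − 0.717949) = 0.949251 ≈ 0.949.
taxon2–taxon3: 11/26 sites differ → p ≈ 0.423077, d = −0.75 ln(1 − 0.564103) = 0.622762 ≈ 0.623.

d(taxon1,taxon2) = 0.539, d(taxon1,taxon3) = 0.949, d(taxon2,taxon3) = 0.623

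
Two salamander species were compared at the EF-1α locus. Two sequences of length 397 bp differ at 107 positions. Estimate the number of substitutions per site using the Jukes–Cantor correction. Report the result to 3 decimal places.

p = 107/397 ≈ 0.269521.
d = −(3/4) ln(1 − 4p/3) = −0.75 ln(1 − 0.359361) = −0.75 ln(0.640639)
  = −0.75 × (-0.445289) = 0.333967 substitutions/site.

0.334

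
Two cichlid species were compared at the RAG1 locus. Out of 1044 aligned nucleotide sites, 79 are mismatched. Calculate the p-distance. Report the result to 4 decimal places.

p = 79/1044 = 0.075670… ≈ 0.0757 (to 4 d.p.).

0.0757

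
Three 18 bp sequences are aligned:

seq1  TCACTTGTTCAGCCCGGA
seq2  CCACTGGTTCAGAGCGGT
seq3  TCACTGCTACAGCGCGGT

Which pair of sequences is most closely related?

seq2 and seq3

seq1–seq2: 5/18 differ, p = 0.278, d = 0.347.
seq1–seq3: 5/18 differ, p = 0.278, d = 0.347.
seq2–seq3: 4/18 differ, p = 0.222, d = 0.264.
The smallest distance is between seq2 and seq3.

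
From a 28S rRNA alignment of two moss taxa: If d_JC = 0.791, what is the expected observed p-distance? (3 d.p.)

0.489

p = (3/4)(1 − e^(−4d/3)) = 0.75 × (1 − e^(-1.054667)) = 0.75 × (1 − 0.348308) = 0.488769.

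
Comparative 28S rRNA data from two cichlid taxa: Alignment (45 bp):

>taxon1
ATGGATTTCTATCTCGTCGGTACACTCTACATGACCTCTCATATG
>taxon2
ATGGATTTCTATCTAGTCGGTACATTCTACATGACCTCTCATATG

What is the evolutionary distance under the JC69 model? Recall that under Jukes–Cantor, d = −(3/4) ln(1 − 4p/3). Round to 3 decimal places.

0.046

The sequences differ at 2 of 45 sites (15, 25), so p = 2/45 ≈ 0.044444.
d = −(3/4) ln(1 − 4p/3) = −0.75 ln(1 − 0.059259) = −0.75 ln(0.940741)
  = −0.75 × (-0.061087) = 0.045815 substitutions/site.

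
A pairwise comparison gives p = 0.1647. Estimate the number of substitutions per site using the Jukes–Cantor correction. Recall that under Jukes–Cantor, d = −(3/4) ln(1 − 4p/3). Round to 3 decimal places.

0.186

d = −(3/4) ln(1 − 4p/3) = −0.75 ln(1 − 0.2196) = −0.75 ln(0.7804)
  = −0.75 × (-0.247949) = 0.185962 substitutions/site.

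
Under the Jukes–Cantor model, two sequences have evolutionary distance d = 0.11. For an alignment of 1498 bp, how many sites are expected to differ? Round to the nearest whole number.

153

Invert JC69: p = (3/4)(1 − e^(−4d/3)) = 0.75 × (1 − e^(-0.146667)) = 0.75 × (1 − 0.863582) = 0.102314.
Expected differing sites = pL ≈ 0.102314 × 1498 = 153.266372 ≈ 153.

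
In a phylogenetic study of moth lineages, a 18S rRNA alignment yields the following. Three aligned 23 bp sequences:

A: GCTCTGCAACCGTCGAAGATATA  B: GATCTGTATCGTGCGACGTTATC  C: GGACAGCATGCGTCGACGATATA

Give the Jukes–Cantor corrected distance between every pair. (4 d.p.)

d(A,B) = 0.5532, d(A,C) = 0.3206, d(B,C) = 0.6501

A–B: 9/23 sites differ → p ≈ 0.391304, d = −0.75 ln(1 − 0.521739) = 0.553199 ≈ 0.5532.
A–C: 6/23 sites differ → p ≈ 0.26087, d = −0.75 ln(1 − 0.347827) = 0.320584 ≈ 0.3206.
B–C: 10/23 sites differ → p ≈ 0.434783, d = −0.75 ln(1 − 0.579711) = 0.650110 ≈ 0.6501.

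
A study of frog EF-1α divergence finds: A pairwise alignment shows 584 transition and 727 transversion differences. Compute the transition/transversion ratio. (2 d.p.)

0.80

R = 584/727 = 0.803301… ≈ 0.80 (to 2 d.p.).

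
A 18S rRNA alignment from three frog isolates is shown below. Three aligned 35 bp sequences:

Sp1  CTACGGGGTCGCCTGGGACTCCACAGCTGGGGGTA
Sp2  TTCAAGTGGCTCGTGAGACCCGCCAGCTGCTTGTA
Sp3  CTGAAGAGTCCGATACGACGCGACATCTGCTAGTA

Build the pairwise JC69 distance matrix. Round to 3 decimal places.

d(Sp1,Sp2) = 0.635, d(Sp1,Sp3) = 0.635, d(Sp2,Sp3) = 0.513

Sp1–Sp2: 15/35 sites differ → p ≈ 0.428571, d = −0.75 ln(1 − 0.571428) = 0.635472 ≈ 0.635.
Sp1–Sp3: 15/35 sites differ → p ≈ 0.428571, d = −0.75 ln(1 − 0.571428) = 0.635472 ≈ 0.635.
Sp2–Sp3: 13/35 sites differ → p ≈ 0.371429, d = −0.75 ln(1 − 0.495239) = 0.512753 ≈ 0.513.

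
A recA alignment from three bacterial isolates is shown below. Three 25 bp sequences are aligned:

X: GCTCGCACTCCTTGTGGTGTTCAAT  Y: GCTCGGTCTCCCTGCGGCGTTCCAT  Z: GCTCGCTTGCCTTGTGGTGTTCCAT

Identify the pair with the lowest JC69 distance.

X and Z

X–Y: 6/25 differ, p = 0.240, d = 0.289.
X–Z: 4/25 differ, p = 0.160, d = 0.180.
Y–Z: 6/25 differ, p = 0.240, d = 0.289.
The smallest distance is between X and Z.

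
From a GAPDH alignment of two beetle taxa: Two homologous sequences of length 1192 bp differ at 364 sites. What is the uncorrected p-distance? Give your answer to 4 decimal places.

0.3054

p = 364/1192 = 0.305369… ≈ 0.3054 (to 4 d.p.).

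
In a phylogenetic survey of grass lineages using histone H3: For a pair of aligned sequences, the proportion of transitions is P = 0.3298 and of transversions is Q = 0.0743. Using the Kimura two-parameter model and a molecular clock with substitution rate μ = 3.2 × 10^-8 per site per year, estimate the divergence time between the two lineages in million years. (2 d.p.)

Under the Kimura two-parameter model, d = −½ ln(1 − 2P − Q) − ¼ ln(1 − 2Q).
1 − 2P − Q = 0.2661, giving −½ ln(0.2661) = 0.661942.
1 − 2Q = 0.8514, giving −¼ ln(0.8514) = 0.040218.
d = 0.661942 + 0.040218 = 0.702160.
Under a molecular clock d = 2μt, so t = d/(2μ) = 0.702160 / (2 × 3.2 × 10^-8) = 10.97 million years.

10.97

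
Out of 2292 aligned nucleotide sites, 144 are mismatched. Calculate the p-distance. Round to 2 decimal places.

0.06

p = 144/2292 = 0.062827… ≈ 0.06 (to 2 d.p.).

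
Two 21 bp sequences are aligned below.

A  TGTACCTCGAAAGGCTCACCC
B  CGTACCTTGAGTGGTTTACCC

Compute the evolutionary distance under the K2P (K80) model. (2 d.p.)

Of 21 sites, 5 differences are transitions and 1 are transversions, so P = 5/21 ≈ 0.238095 and Q = 1/21 ≈ 0.047619.
Under the Kimura two-parameter model, d = −½ ln(1 − 2P − Q) − ¼ ln(1 − 2Q).
1 − 2P − Q = 0.476191, giving −½ ln(0.476191) = 0.370968.
1 − 2Q = 0.904762, giving −¼ ln(0.904762) = 0.025021.
d = 0.370968 + 0.025021 = 0.395989.

0.40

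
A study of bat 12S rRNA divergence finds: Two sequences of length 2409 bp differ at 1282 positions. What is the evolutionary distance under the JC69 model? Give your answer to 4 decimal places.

0.9273

p = 1282/2409 ≈ 0.532171.
d = −(3/4) ln(1 − 4p/3) = −0.75 ln(1 − 0.709561) = −0.75 ln(0.290439)
  = −0.75 × (-1.236362) = 0.927272 substitutions/site.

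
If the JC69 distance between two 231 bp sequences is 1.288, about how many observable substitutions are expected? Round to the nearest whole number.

Invert JC69: p = (3/4)(1 − e^(−4d/3)) = 0.75 × (1 − e^(-1.717333)) = 0.75 × (1 − 0.179544) = 0.615342.
Expected differing sites = pL ≈ 0.615342 × 231 = 142.144002 ≈ 142.

142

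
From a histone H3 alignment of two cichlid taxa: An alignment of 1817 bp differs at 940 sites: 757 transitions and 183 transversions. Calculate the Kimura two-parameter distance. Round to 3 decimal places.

1.415

P = 757/1817 ≈ 0.416621 and Q = 183/1817 ≈ 0.100715.
Under the Kimura two-parameter model, d = −½ ln(1 − 2P − Q) − ¼ ln(1 − 2Q).
1 − 2P − Q = 0.066043, giving −½ ln(0.066043) = 1.358725.
1 − 2Q = 0.79857, giving −¼ ln(0.79857) = 0.056233.
d = 1.358725 + 0.056233 = 1.414958.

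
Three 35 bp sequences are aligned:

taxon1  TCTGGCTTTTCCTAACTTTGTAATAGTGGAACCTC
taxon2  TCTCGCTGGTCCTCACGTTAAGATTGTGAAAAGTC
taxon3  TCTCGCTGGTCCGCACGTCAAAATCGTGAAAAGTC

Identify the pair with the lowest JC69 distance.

taxon2 and taxon3

taxon1–taxon2: 12/35 differ, p = 0.343, d = 0.458.
taxon1–taxon3: 13/35 differ, p = 0.371, d = 0.513.
taxon2–taxon3: 4/35 differ, p = 0.114, d = 0.124.
The smallest distance is between taxon2 and taxon3.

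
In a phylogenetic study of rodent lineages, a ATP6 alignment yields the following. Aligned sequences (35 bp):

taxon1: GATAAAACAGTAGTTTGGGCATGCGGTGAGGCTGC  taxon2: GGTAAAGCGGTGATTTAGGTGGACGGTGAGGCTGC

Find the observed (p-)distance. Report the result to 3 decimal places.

0.286

The sequences differ at 10 of 35 positions (sites 2, 7, 9, 12, 13, 17, 20, 21, 22, 23).
p = 10/35 = 0.285714… ≈ 0.286 (to 3 d.p.).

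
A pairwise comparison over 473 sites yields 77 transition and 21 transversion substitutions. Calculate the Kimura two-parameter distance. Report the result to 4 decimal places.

P = 77/473 ≈ 0.162791 and Q = 21/473 ≈ 0.044397.
Under the Kimura two-parameter model, d = −½ ln(1 − 2P − Q) − ¼ ln(1 − 2Q).
1 − 2P − Q = 0.630021, giving −½ ln(0.630021) = 0.231001.
1 − 2Q = 0.911206, giving −¼ ln(0.911206) = 0.023247.
d = 0.231001 + 0.023247 = 0.254248.

0.2542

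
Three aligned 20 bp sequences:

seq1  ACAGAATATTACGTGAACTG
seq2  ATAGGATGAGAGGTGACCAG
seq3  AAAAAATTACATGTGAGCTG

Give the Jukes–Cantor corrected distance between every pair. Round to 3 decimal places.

d(seq1,seq2) = 0.572, d(seq1,seq3) = 0.471, d(seq2,seq3) = 0.572

seq1–seq2: 8/20 sites differ → p = 0.4, d = −0.75 ln(1 − 0.533333) = 0.571605 ≈ 0.572.
seq1–seq3: 7/20 sites differ → p = 0.35, d = −0.75 ln(1 − 0.466667) = 0.471457 ≈ 0.471.
seq2–seq3: 8/20 sites differ → p = 0.4, d = −0.75 ln(1 − 0.533333) = 0.571605 ≈ 0.572.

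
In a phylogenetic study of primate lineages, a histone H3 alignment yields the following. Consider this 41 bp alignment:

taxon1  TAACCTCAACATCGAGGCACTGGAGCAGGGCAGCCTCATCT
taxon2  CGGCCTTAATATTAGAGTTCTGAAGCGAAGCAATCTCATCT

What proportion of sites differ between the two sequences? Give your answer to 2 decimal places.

The sequences differ at 17 of 41 positions.
p = 17/41 = 0.414634… ≈ 0.41 (to 2 d.p.).

0.41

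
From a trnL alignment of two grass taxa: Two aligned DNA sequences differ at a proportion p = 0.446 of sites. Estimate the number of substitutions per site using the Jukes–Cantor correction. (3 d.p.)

d = −(3/4) ln(1 − 4p/3) = −0.75 ln(1 − 0.594667) = −0.75 ln(0.405333)
  = −0.75 × (-0.903046) = 0.677285 substitutions/site.

0.677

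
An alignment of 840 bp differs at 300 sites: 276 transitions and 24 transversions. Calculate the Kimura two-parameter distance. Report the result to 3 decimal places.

0.593

P = 276/840 ≈ 0.328571 and Q = 24/840 ≈ 0.028571.
Under the Kimura two-parameter model, d = −½ ln(1 − 2P − Q) − ¼ ln(1 − 2Q).
1 − 2P − Q = 0.314287, giving −½ ln(0.314287) = 0.578724.
1 − 2Q = 0.942858, giving −¼ ln(0.942858) = 0.014710.
d = 0.578724 + 0.014710 = 0.593434.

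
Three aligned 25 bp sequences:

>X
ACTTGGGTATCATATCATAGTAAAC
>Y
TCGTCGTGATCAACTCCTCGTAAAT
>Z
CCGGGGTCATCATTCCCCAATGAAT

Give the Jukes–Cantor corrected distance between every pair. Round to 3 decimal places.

d(X,Y) = 0.572, d(X,Z) = 0.766, d(Y,Z) = 0.663

X–Y: 10/25 sites differ → p = 0.4, d = −0.75 ln(1 − 0.533333) = 0.571605 ≈ 0.572.
X–Z: 12/25 sites differ → p = 0.48, d = −0.75 ln(1 − 0.64) = 0.766238 ≈ 0.766.
Y–Z: 11/25 sites differ → p = 0.44, d = −0.75 ln(1 − 0.586667) = 0.662626 ≈ 0.663.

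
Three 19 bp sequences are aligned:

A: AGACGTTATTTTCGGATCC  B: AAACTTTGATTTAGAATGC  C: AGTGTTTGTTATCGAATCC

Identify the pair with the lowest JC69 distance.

A–B: 7/19 differ, p = 0.368, d = 0.507.
A–C: 6/19 differ, p = 0.316, d = 0.410.
B–C: 7/19 differ, p = 0.368, d = 0.507.
The smallest distance is between A and C.

A and C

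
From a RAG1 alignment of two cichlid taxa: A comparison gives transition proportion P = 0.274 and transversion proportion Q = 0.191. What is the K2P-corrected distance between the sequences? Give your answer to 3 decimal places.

Under the Kimura two-parameter model, d = −½ ln(1 − 2P − Q) − ¼ ln(1 − 2Q).
1 − 2P − Q = 0.261, giving −½ ln(0.261) = 0.671617.
1 − 2Q = 0.618, giving −¼ ln(0.618) = 0.120317.
d = 0.671617 + 0.120317 = 0.791934.

0.792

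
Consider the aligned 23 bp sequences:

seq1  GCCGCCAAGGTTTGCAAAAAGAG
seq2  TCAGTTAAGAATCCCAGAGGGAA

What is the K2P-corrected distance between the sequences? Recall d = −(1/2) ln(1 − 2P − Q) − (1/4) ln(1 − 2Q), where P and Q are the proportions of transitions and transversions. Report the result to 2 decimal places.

1.13

Of 23 sites, 8 differences are transitions and 4 are transversions, so P = 8/23 ≈ 0.347826 and Q = 4/23 ≈ 0.173913.
Under the Kimura two-parameter model, d = −½ ln(1 − 2P − Q) − ¼ ln(1 − 2Q).
1 − 2P − Q = 0.130435, giving −½ ln(0.130435) = 1.018440.
1 − 2Q = 0.652174, giving −¼ ln(0.652174) = 0.106861.
d = 1.018440 + 0.106861 = 1.125301.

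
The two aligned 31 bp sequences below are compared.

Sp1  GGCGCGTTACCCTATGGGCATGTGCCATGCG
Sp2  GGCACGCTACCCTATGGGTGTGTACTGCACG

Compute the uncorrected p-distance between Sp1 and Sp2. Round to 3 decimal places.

0.290

The sequences differ at 9 of 31 positions (sites 4, 7, 19, 20, 24, 26, 27, 28, 29).
p = 9/31 = 0.290322… ≈ 0.290 (to 3 d.p.).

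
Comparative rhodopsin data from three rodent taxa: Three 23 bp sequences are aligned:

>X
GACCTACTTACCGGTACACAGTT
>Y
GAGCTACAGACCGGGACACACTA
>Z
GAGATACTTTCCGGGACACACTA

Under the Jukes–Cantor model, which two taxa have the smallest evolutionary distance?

Y and Z

X–Y: 6/23 differ, p = 0.261, d = 0.321.
X–Z: 6/23 differ, p = 0.261, d = 0.321.
Y–Z: 4/23 differ, p = 0.174, d = 0.198.
The smallest distance is between Y and Z.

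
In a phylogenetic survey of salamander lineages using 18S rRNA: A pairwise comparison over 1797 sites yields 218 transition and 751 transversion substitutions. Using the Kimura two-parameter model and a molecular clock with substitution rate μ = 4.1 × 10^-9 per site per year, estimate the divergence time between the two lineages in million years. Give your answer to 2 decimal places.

120.97

P = 218/1797 ≈ 0.121313 and Q = 751/1797 ≈ 0.417919.
Under the Kimura two-parameter model, d = −½ ln(1 − 2P − Q) − ¼ ln(1 − 2Q).
1 − 2P − Q = 0.339455, giving −½ ln(0.339455) = 0.540207.
1 − 2Q = 0.164162, giving −¼ ln(0.164162) = 0.451725.
d = 0.540207 + 0.451725 = 0.991932.
Under a molecular clock d = 2μt, so t = d/(2μ) = 0.991932 / (2 × 4.1 × 10^-9) = 120.97 million years.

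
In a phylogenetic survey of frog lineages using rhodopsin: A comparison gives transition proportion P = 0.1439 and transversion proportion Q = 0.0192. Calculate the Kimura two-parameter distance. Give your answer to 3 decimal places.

Under the Kimura two-parameter model, d = −½ ln(1 − 2P − Q) − ¼ ln(1 − 2Q).
1 − 2P − Q = 0.693, giving −½ ln(0.693) = 0.183363.
1 − 2Q = 0.9616, giving −¼ ln(0.9616) = 0.009789.
d = 0.183363 + 0.009789 = 0.193152.

0.193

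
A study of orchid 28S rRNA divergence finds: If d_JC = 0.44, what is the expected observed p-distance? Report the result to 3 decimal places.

p = (3/4)(1 − e^(−4d/3)) = 0.75 × (1 − e^(-0.586667)) = 0.75 × (1 − 0.556178) = 0.332867.

0.333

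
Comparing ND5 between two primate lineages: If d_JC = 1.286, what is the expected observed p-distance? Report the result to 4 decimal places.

0.6150

p = (3/4)(1 − e^(−4d/3)) = 0.75 × (1 − e^(-1.714667)) = 0.75 × (1 − 0.180024) = 0.614982.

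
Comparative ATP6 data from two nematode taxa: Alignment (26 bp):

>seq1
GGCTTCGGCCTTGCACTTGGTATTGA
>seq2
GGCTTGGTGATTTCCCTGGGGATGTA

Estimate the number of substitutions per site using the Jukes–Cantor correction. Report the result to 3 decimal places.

0.539

The sequences differ at 10 of 26 sites (6, 8, 9, 10, 13, 15, 18, 21, 24, 25), so p = 10/26 ≈ 0.384615.
d = −(3/4) ln(1 − 4p/3) = −0.75 ln(1 − 0.51282) = −0.75 ln(0.48718)
  = −0.75 × (-0.719122) = 0.539342 substitutions/site.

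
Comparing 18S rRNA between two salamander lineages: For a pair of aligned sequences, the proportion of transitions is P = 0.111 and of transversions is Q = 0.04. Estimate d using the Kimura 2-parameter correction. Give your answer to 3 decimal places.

0.173

Under the Kimura two-parameter model, d = −½ ln(1 − 2P − Q) − ¼ ln(1 − 2Q).
1 − 2P − Q = 0.738, giving −½ ln(0.738) = 0.151906.
1 − 2Q = 0.92, giving −¼ ln(0.92) = 0.020845.
d = 0.151906 + 0.020845 = 0.172751.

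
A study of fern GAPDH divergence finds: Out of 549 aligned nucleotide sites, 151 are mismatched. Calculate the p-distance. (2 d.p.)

0.28

p = 151/549 = 0.275045… ≈ 0.28 (to 2 d.p.).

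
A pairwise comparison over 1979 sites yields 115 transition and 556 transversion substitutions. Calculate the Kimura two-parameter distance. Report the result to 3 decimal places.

0.459

P = 115/1979 ≈ 0.05811 and Q = 556/1979 ≈ 0.28095.
Under the Kimura two-parameter model, d = −½ ln(1 − 2P − Q) − ¼ ln(1 − 2Q).
1 − 2P − Q = 0.60283, giving −½ ln(0.60283) = 0.253060.
1 − 2Q = 0.4381, giving −¼ ln(0.4381) = 0.206327.
d = 0.253060 + 0.206327 = 0.459387.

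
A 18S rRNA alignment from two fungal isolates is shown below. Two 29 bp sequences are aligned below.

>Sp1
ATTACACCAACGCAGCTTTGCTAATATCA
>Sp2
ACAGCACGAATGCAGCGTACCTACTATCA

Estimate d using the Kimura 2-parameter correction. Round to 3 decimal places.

Of 29 sites, 3 differences are transitions and 6 are transversions, so P = 3/29 ≈ 0.103448 and Q = 6/29 ≈ 0.206897.
Under the Kimura two-parameter model, d = −½ ln(1 − 2P − Q) − ¼ ln(1 − 2Q).
1 − 2P − Q = 0.586207, giving −½ ln(0.586207) = 0.267041.
1 − 2Q = 0.586206, giving −¼ ln(0.586206) = 0.133521.
d = 0.267041 + 0.133521 = 0.400562.

0.401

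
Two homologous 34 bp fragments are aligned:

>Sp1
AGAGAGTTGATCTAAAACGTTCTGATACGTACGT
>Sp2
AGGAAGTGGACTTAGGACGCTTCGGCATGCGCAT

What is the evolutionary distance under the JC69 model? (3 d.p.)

0.741

The sequences differ at 16 of 34 sites, so p = 16/34 ≈ 0.470588.
d = −(3/4) ln(1 − 4p/3) = −0.75 ln(1 − 0.627451) = −0.75 ln(0.372549)
  = −0.75 × (-0.987387) = 0.740540 substitutions/site.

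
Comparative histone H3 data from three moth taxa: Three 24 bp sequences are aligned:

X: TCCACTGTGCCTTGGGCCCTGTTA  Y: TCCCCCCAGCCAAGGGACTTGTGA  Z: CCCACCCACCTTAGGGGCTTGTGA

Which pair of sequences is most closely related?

X–Y: 9/24 differ, p = 0.375, d = 0.520.
X–Z: 10/24 differ, p = 0.417, d = 0.608.
Y–Z: 6/24 differ, p = 0.250, d = 0.304.
The smallest distance is between Y and Z.

Y and Z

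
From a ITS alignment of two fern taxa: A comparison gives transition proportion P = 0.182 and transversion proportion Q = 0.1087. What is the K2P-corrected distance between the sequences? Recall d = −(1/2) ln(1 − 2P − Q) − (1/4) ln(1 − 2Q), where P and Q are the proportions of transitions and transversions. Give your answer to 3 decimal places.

0.381

Under the Kimura two-parameter model, d = −½ ln(1 − 2P − Q) − ¼ ln(1 − 2Q).
1 − 2P − Q = 0.5273, giving −½ ln(0.5273) = 0.319993.
1 − 2Q = 0.7826, giving −¼ ln(0.7826) = 0.061283.
d = 0.319993 + 0.061283 = 0.381276.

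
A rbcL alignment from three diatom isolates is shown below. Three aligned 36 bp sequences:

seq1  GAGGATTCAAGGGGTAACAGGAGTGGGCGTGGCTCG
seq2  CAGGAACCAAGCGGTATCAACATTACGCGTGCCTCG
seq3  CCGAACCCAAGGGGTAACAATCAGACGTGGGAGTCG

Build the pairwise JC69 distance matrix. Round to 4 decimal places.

seq1–seq2: 11/36 sites differ → p ≈ 0.305556, d = −0.75 ln(1 − 0.407408) = 0.392437 ≈ 0.3924.
seq1–seq3: 16/36 sites differ → p ≈ 0.444444, d = −0.75 ln(1 − 0.592592) = 0.673455 ≈ 0.6735.
seq2–seq3: 13/36 sites differ → p ≈ 0.361111, d = −0.75 ln(1 − 0.481481) = 0.492584 ≈ 0.4926.

d(seq1,seq2) = 0.3924, d(seq1,seq3) = 0.6735, d(seq2,seq3) = 0.4926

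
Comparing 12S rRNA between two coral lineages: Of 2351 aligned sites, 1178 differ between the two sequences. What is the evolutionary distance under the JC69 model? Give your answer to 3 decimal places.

p = 1178/2351 ≈ 0.501063.
d = −(3/4) ln(1 − 4p/3) = −0.75 ln(1 − 0.668084) = −0.75 ln(0.331916)
  = −0.75 × (-1.102873) = 0.827155 substitutions/site.

0.827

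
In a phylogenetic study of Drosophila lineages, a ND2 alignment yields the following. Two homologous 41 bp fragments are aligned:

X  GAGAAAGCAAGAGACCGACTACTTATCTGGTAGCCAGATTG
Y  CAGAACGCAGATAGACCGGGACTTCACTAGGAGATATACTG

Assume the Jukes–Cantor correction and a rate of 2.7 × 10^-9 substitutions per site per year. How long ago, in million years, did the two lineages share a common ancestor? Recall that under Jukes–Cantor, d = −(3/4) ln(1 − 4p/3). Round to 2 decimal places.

The sequences differ at 20 of 41 sites, so p = 20/41 ≈ 0.487805.
d = −(3/4) ln(1 − 4p/3) = −0.75 ln(1 − 0.650407) = −0.75 ln(0.349593)
  = −0.75 × (-1.050986) = 0.788240 substitutions/site.
Under a molecular clock d = 2μt, so t = d/(2μ) = 0.788240 / (2 × 2.7 × 10^-9) = 145.97 million years.

145.97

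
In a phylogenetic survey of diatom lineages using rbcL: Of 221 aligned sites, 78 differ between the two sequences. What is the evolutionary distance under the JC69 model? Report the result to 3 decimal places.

0.477

p = 78/221 ≈ 0.352941.
d = −(3/4) ln(1 − 4p/3) = −0.75 ln(1 − 0.470588) = −0.75 ln(0.529412)
  = −0.75 × (-0.635988) = 0.476991 substitutions/site.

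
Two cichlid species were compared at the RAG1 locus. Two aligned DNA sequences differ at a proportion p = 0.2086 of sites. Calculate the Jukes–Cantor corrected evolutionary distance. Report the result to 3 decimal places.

d = −(3/4) ln(1 − 4p/3) = −0.75 ln(1 − 0.278133) = −0.75 ln(0.721867)
  = −0.75 × (-0.325914) = 0.244436 substitutions/site.

0.244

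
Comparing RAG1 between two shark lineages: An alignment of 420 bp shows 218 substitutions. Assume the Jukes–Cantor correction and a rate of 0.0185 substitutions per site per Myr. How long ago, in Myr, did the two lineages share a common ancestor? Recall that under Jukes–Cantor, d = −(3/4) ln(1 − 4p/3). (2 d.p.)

p = 218/420 ≈ 0.519048.
d = −(3/4) ln(1 − 4p/3) = −0.75 ln(1 − 0.692064) = −0.75 ln(0.307936)
  = −0.75 × (-1.177863) = 0.883397 substitutions/site.
Under a molecular clock d = 2μt, so t = d/(2μ) = 0.883397 / (2 × 0.0185) = 23.88 Myr.

23.88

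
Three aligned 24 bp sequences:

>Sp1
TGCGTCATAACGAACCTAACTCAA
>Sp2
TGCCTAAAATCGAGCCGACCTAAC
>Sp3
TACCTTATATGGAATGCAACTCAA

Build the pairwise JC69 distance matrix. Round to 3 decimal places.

d(Sp1,Sp2) = 0.520, d(Sp1,Sp3) = 0.441, d(Sp2,Sp3) = 0.708

Sp1–Sp2: 9/24 sites differ → p = 0.375, d = −0.75 ln(1 − 0.5) = 0.519860 ≈ 0.520.
Sp1–Sp3: 8/24 sites differ → p ≈ 0.333333, d = −0.75 ln(1 − 0.444444) = 0.440839 ≈ 0.441.
Sp2–Sp3: 11/24 sites differ → p ≈ 0.458333, d = −0.75 ln(1 − 0.611111) = 0.708346 ≈ 0.708.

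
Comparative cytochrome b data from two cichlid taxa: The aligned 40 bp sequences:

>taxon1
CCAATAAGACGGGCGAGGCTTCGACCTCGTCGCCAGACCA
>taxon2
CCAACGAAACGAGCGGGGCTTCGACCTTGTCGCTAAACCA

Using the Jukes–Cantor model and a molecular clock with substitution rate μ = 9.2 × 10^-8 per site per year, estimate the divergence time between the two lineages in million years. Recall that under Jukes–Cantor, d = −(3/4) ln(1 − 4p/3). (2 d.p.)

The sequences differ at 8 of 40 sites (5, 6, 8, 12, 16, 28, 34, 36), so p = 8/40 = 0.2.
d = −(3/4) ln(1 − 4p/3) = −0.75 ln(1 − 0.266667) = −0.75 ln(0.733333)
  = −0.75 × (-0.310155) = 0.232616 substitutions/site.
Under a molecular clock d = 2μt, so t = d/(2μ) = 0.232616 / (2 × 9.2 × 10^-8) = 1.26 million years.

1.26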